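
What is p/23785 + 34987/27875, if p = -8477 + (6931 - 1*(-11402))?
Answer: 221380359/132601375 ≈ 1.6695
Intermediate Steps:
p = 9856 (p = -8477 + (6931 + 11402) = -8477 + 18333 = 9856)
p/23785 + 34987/27875 = 9856/23785 + 34987/27875 = 221380359/132601375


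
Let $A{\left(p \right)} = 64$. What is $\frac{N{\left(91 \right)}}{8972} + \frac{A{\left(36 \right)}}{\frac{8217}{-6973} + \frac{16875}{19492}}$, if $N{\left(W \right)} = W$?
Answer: $- \frac{78041172697529}{381277602108} \approx -204.68$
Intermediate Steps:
$\frac{N{\left(91 \right)}}{8972} + \frac{A{\left(36 \right)}}{\frac{8217}{-6973} + \frac{16875}{19492}} = \frac{91}{8972} + \frac{64}{\frac{8217}{-6973} + \frac{16875}{19492}} = 91 \cdot \frac{1}{8972} + \frac{64}{8217 \left(- \frac{1}{6973}\right) + 16875 \cdot \frac{1}{19492}} = \frac{91}{8972} + \frac{64}{- \frac{8217}{6973} + \frac{16875}{19492}} = \frac{91}{8972} + \frac{64}{- \frac{42496389}{135917716}} = \frac{91}{8972} + 64 \left(- \frac{135917716}{42496389}\right) = \frac{91}{8972} - \frac{8698733824}{42496389} = - \frac{78041172697529}{381277602108}$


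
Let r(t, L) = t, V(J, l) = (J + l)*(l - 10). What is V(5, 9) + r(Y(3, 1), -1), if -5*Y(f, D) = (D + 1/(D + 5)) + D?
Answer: -433/30 ≈ -14.433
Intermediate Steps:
Y(f, D) = -2*D/5 - 1/(5*(5 + D)) (Y(f, D) = -((D + 1/(D + 5)) + D)/5 = -((D + 1/(5 + D)) + D)/5 = -(1/(5 + D) + 2*D)/5 = -2*D/5 - 1/(5*(5 + D)))
V(J, l) = (-10 + l)*(J + l) (V(J, l) = (J + l)*(-10 + l) = (-10 + l)*(J + l))
V(5, 9) + r(Y(3, 1), -1) = (9² - 10*5 - 10*9 + 5*9) + (-1 - 10*1 - 2*1²)/(5*(5 + 1)) = (81 - 50 - 90 + 45) + (⅕)*(-1 - 10 - 2*1)/6 = -14 + (⅕)*(⅙)*(-1 - 10 - 2) = -14 + (⅕)*(⅙)*(-13) = -14 - 13/30 = -433/30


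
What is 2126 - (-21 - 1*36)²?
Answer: -1123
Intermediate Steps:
2126 - (-21 - 1*36)² = 2126 - (-21 - 36)² = 2126 - 1*(-57)² = 2126 - 1*3249 = 2126 - 3249 = -1123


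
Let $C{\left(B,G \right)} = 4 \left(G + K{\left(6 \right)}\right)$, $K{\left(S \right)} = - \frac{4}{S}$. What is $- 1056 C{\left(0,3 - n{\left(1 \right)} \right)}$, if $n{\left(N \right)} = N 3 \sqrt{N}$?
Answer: $2816$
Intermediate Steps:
$n{\left(N \right)} = 3 N^{\frac{3}{2}}$ ($n{\left(N \right)} = 3 N \sqrt{N} = 3 N^{\frac{3}{2}}$)
$C{\left(B,G \right)} = - \frac{8}{3} + 4 G$ ($C{\left(B,G \right)} = 4 \left(G - \frac{4}{6}\right) = 4 \left(G - \frac{2}{3}\right) = 4 \left(- \frac{2}{3} + G\right) = - \frac{8}{3} + 4 G$)
$- 1056 C{\left(0,3 - n{\left(1 \right)} \right)} = - 1056 \left(- \frac{8}{3} + 4 \left(3 - 3 \cdot 1^{\frac{3}{2}}\right)\right) = - 1056 \left(- \frac{8}{3} + 4 \left(3 - 3 \cdot 1\right)\right) = - 1056 \left(- \frac{8}{3} + 4 \left(3 - 3\right)\right) = - 1056 \left(- \frac{8}{3} + 4 \cdot 0\right) = - 1056 \left(- \frac{8}{3} + 0\right) = \left(-1056\right) \left(- \frac{8}{3}\right) = 2816$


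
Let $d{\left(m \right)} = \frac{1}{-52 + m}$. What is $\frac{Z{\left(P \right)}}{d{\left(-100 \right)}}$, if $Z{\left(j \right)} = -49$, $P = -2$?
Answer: $7448$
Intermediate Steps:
$\frac{Z{\left(P \right)}}{d{\left(-100 \right)}} = - \frac{49}{\frac{1}{-52 - 100}} = - \frac{49}{\frac{1}{-152}} = - \frac{49}{- \frac{1}{152}} = \left(-49\right) \left(-152\right) = 7448$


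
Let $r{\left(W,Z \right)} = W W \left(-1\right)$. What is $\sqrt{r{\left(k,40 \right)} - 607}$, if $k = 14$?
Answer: $i \sqrt{803} \approx 28.337 i$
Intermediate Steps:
$r{\left(W,Z \right)} = - W^{2}$ ($r{\left(W,Z \right)} = W^{2} \left(-1\right) = - W^{2}$)
$\sqrt{r{\left(k,40 \right)} - 607} = \sqrt{- 14^{2} - 607} = \sqrt{\left(-1\right) 196 - 607} = \sqrt{-196 - 607} = \sqrt{-803} = i \sqrt{803}$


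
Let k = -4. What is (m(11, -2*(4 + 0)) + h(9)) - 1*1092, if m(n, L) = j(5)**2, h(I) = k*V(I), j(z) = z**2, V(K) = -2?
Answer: -459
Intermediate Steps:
h(I) = 8 (h(I) = -4*(-2) = 8)
m(n, L) = 625 (m(n, L) = (5**2)**2 = 25**2 = 625)
(m(11, -2*(4 + 0)) + h(9)) - 1*1092 = (625 + 8) - 1*1092 = 633 - 1092 = -459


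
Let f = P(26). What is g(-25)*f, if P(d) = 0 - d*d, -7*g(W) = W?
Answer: -16900/7 ≈ -2414.3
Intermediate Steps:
g(W) = -W/7
P(d) = -d² (P(d) = 0 - d² = -d²)
f = -676 (f = -1*26² = -1*676 = -676)
g(-25)*f = -⅐*(-25)*(-676) = (25/7)*(-676) = -16900/7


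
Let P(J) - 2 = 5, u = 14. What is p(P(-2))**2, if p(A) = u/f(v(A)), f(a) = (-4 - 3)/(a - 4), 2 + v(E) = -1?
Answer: 196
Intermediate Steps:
v(E) = -3 (v(E) = -2 - 1 = -3)
f(a) = -7/(-4 + a)
P(J) = 7 (P(J) = 2 + 5 = 7)
p(A) = 14 (p(A) = 14/((-7/(-4 - 3))) = 14/((-7/(-7))) = 14/((-7*(-1/7))) = 14/1 = 14*1 = 14)
p(P(-2))**2 = 14**2 = 196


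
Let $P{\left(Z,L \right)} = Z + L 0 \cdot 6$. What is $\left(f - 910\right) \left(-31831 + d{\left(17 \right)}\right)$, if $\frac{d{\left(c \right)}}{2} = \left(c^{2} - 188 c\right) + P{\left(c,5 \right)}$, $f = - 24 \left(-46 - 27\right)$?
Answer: $-31668462$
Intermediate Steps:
$P{\left(Z,L \right)} = Z$ ($P{\left(Z,L \right)} = Z + 0 \cdot 6 = Z + 0 = Z$)
$f = 1752$ ($f = \left(-24\right) \left(-73\right) = 1752$)
$d{\left(c \right)} = - 374 c + 2 c^{2}$ ($d{\left(c \right)} = 2 \left(\left(c^{2} - 188 c\right) + c\right) = 2 \left(c^{2} - 187 c\right) = - 374 c + 2 c^{2}$)
$\left(f - 910\right) \left(-31831 + d{\left(17 \right)}\right) = \left(1752 - 910\right) \left(-31831 + 2 \cdot 17 \left(-187 + 17\right)\right) = 842 \left(-31831 + 2 \cdot 17 \left(-170\right)\right) = 842 \left(-31831 - 5780\right) = 842 \left(-37611\right) = -31668462$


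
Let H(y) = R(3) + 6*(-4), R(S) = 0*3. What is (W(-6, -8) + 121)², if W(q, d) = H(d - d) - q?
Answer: 10609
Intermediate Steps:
R(S) = 0
H(y) = -24 (H(y) = 0 + 6*(-4) = 0 - 24 = -24)
W(q, d) = -24 - q
(W(-6, -8) + 121)² = ((-24 - 1*(-6)) + 121)² = ((-24 + 6) + 121)² = (-18 + 121)² = 103² = 10609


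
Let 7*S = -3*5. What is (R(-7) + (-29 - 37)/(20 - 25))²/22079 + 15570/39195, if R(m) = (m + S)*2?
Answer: 9385780914/23557741025 ≈ 0.39842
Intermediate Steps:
S = -15/7 (S = (-3*5)/7 = (⅐)*(-15) = -15/7 ≈ -2.1429)
R(m) = -30/7 + 2*m (R(m) = (m - 15/7)*2 = (-15/7 + m)*2 = -30/7 + 2*m)
(R(-7) + (-29 - 37)/(20 - 25))²/22079 + 15570/39195 = ((-30/7 + 2*(-7)) + (-29 - 37)/(20 - 25))²/22079 + 15570/39195 = ((-30/7 - 14) - 66/(-5))²*(1/22079) + 15570*(1/39195) = (-128/7 - 66*(-⅕))²*(1/22079) + 346/871 = (-128/7 + 66/5)²*(1/22079) + 346/871 = (-178/35)²*(1/22079) + 346/871 = (31684/1225)*(1/22079) + 346/871 = 31684/27046775 + 346/871 = 9385780914/23557741025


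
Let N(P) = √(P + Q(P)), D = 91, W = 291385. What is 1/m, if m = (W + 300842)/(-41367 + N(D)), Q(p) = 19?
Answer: -13789/197409 + √110/592227 ≈ -0.069832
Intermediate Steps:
N(P) = √(19 + P) (N(P) = √(P + 19) = √(19 + P))
m = 592227/(-41367 + √110) (m = (291385 + 300842)/(-41367 + √(19 + 91)) = 592227/(-41367 + √110) ≈ -14.320)
1/m = 1/(-24498654309/1711228579 - 592227*√110/1711228579)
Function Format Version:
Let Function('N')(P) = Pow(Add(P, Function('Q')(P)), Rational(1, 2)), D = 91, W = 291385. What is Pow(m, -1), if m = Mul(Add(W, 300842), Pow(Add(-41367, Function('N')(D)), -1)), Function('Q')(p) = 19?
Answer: Add(Rational(-13789, 197409), Mul(Rational(1, 592227), Pow(110, Rational(1, 2)))) ≈ -0.069832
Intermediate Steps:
Function('N')(P) = Pow(Add(19, P), Rational(1, 2)) (Function('N')(P) = Pow(Add(P, 19), Rational(1, 2)) = Pow(Add(19, P), Rational(1, 2)))
m = Mul(592227, Pow(Add(-41367, Pow(110, Rational(1, 2))), -1)) (m = Mul(Add(291385, 300842), Pow(Add(-41367, Pow(Add(19, 91), Rational(1, 2))), -1)) = Mul(592227, Pow(Add(-41367, Pow(110, Rational(1, 2))), -1)) ≈ -14.320)
Pow(m, -1) = Pow(Add(Rational(-24498654309, 1711228579), Mul(Rational(-592227, 1711228579), Pow(110, Rational(1, 2)))), -1)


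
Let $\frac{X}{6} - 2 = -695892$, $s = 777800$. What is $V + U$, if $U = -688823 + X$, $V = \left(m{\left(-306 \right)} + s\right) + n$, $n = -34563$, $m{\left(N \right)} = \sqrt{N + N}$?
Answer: $-4120926 + 6 i \sqrt{17} \approx -4.1209 \cdot 10^{6} + 24.739 i$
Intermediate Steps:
$m{\left(N \right)} = \sqrt{2} \sqrt{N}$ ($m{\left(N \right)} = \sqrt{2 N} = \sqrt{2} \sqrt{N}$)
$X = -4175340$ ($X = 12 + 6 \left(-695892\right) = 12 - 4175352 = -4175340$)
$V = 743237 + 6 i \sqrt{17}$ ($V = \left(\sqrt{2} \sqrt{-306} + 777800\right) - 34563 = \left(\sqrt{2} \cdot 3 i \sqrt{34} + 777800\right) - 34563 = \left(6 i \sqrt{17} + 777800\right) - 34563 = \left(777800 + 6 i \sqrt{17}\right) - 34563 = 743237 + 6 i \sqrt{17} \approx 7.4324 \cdot 10^{5} + 24.739 i$)
$U = -4864163$ ($U = -688823 - 4175340 = -4864163$)
$V + U = \left(743237 + 6 i \sqrt{17}\right) - 4864163 = -4120926 + 6 i \sqrt{17}$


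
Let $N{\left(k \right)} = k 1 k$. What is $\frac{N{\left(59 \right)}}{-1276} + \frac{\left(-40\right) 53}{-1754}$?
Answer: $- \frac{1700277}{1119052} \approx -1.5194$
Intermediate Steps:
$N{\left(k \right)} = k^{2}$ ($N{\left(k \right)} = k k = k^{2}$)
$\frac{N{\left(59 \right)}}{-1276} + \frac{\left(-40\right) 53}{-1754} = \frac{59^{2}}{-1276} + \frac{\left(-40\right) 53}{-1754} = 3481 \left(- \frac{1}{1276}\right) - - \frac{1060}{877} = - \frac{3481}{1276} + \frac{1060}{877} = - \frac{1700277}{1119052}$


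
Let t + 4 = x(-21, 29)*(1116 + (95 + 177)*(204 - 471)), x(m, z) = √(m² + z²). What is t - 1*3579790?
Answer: -3579794 - 71508*√1282 ≈ -6.1401e+6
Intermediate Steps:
t = -4 - 71508*√1282 (t = -4 + √((-21)² + 29²)*(1116 + (95 + 177)*(204 - 471)) = -4 + √(441 + 841)*(1116 + 272*(-267)) = -4 + √1282*(1116 - 72624) = -4 + √1282*(-71508) = -4 - 71508*√1282 ≈ -2.5604e+6)
t - 1*3579790 = (-4 - 71508*√1282) - 1*3579790 = (-4 - 71508*√1282) - 3579790 = -3579794 - 71508*√1282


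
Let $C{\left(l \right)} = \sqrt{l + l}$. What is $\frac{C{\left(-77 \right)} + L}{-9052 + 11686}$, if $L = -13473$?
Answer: $- \frac{4491}{878} + \frac{i \sqrt{154}}{2634} \approx -5.115 + 0.0047113 i$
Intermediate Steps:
$C{\left(l \right)} = \sqrt{2} \sqrt{l}$ ($C{\left(l \right)} = \sqrt{2 l} = \sqrt{2} \sqrt{l}$)
$\frac{C{\left(-77 \right)} + L}{-9052 + 11686} = \frac{\sqrt{2} \sqrt{-77} - 13473}{-9052 + 11686} = \frac{\sqrt{2} i \sqrt{77} - 13473}{2634} = \left(i \sqrt{154} - 13473\right) \frac{1}{2634} = \left(-13473 + i \sqrt{154}\right) \frac{1}{2634} = - \frac{4491}{878} + \frac{i \sqrt{154}}{2634}$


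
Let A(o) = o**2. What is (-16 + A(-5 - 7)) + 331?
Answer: 459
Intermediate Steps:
(-16 + A(-5 - 7)) + 331 = (-16 + (-5 - 7)**2) + 331 = (-16 + (-12)**2) + 331 = (-16 + 144) + 331 = 128 + 331 = 459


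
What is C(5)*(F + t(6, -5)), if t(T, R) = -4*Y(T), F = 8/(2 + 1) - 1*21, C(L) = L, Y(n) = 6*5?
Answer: -2075/3 ≈ -691.67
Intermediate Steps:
Y(n) = 30
F = -55/3 (F = 8/3 - 21 = -55/3 ≈ -18.333)
t(T, R) = -120 (t(T, R) = -4*30 = -120)
C(5)*(F + t(6, -5)) = 5*(-55/3 - 120) = 5*(-415/3) = -2075/3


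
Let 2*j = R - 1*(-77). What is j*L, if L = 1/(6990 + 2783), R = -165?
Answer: -44/9773 ≈ -0.0045022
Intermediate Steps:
L = 1/9773 ≈ 0.00010232
j = -44 (j = (-165 - 1*(-77))/2 = (-165 + 77)/2 = (½)*(-88) = -44)
j*L = -44*1/9773 = -44/9773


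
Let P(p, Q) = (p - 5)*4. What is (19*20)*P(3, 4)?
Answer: -3040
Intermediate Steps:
P(p, Q) = -20 + 4*p (P(p, Q) = (-5 + p)*4 = -20 + 4*p)
(19*20)*P(3, 4) = (19*20)*(-20 + 4*3) = 380*(-20 + 12) = 380*(-8) = -3040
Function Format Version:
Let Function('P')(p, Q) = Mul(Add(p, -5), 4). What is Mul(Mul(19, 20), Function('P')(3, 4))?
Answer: -3040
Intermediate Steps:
Function('P')(p, Q) = Add(-20, Mul(4, p)) (Function('P')(p, Q) = Mul(Add(-5, p), 4) = Add(-20, Mul(4, p)))
Mul(Mul(19, 20), Function('P')(3, 4)) = Mul(Mul(19, 20), Add(-20, Mul(4, 3))) = Mul(380, Add(-20, 12)) = Mul(380, -8) = -3040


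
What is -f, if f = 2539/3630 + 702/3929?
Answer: -12523991/14262270 ≈ -0.87812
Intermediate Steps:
f = 12523991/14262270 (f = 2539*(1/3630) + 702*(1/3929) = 2539/3630 + 702/3929 = 12523991/14262270 ≈ 0.87812)
-f = -1*12523991/14262270 = -12523991/14262270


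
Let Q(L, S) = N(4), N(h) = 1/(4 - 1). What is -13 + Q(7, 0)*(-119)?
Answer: -158/3 ≈ -52.667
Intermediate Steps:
N(h) = ⅓ (N(h) = 1/3 = ⅓)
Q(L, S) = ⅓
-13 + Q(7, 0)*(-119) = -13 + (⅓)*(-119) = -13 - 119/3 = -158/3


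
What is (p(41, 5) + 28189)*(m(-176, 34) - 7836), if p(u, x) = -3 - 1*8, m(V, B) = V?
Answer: -225762136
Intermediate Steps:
p(u, x) = -11 (p(u, x) = -3 - 8 = -11)
(p(41, 5) + 28189)*(m(-176, 34) - 7836) = (-11 + 28189)*(-176 - 7836) = 28178*(-8012) = -225762136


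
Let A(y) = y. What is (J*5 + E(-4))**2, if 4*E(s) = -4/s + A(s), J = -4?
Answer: 6889/16 ≈ 430.56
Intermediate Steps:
E(s) = -1/s + s/4 (E(s) = (-4/s + s)/4 = (s - 4/s)/4 = -1/s + s/4)
(J*5 + E(-4))**2 = (-4*5 + (-1/(-4) + (1/4)*(-4)))**2 = (-20 + (-1*(-1/4) - 1))**2 = (-20 + (1/4 - 1))**2 = (-20 - 3/4)**2 = (-83/4)**2 = 6889/16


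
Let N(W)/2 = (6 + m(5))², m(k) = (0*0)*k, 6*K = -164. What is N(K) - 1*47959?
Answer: -47887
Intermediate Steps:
K = -82/3 (K = (⅙)*(-164) = -82/3 ≈ -27.333)
m(k) = 0 (m(k) = 0*k = 0)
N(W) = 72 (N(W) = 2*(6 + 0)² = 2*6² = 2*36 = 72)
N(K) - 1*47959 = 72 - 1*47959 = 72 - 47959 = -47887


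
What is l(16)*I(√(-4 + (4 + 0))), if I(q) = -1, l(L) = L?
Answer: -16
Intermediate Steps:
l(16)*I(√(-4 + (4 + 0))) = 16*(-1) = -16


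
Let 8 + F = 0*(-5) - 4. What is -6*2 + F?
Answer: -24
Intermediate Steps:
F = -12 (F = -8 + (0*(-5) - 4) = -8 + (0 - 4) = -8 - 4 = -12)
-6*2 + F = -6*2 - 12 = -12 - 12 = -24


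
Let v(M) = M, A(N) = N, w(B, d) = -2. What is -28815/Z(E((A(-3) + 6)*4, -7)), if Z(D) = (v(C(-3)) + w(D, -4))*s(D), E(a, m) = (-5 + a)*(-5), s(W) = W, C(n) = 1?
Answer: -5763/7 ≈ -823.29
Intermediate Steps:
E(a, m) = 25 - 5*a
Z(D) = -D (Z(D) = (1 - 2)*D = -D)
-28815/Z(E((A(-3) + 6)*4, -7)) = -28815*(-1/(25 - 5*(-3 + 6)*4)) = -28815*(-1/(25 - 15*4)) = -28815*(-1/(25 - 5*12)) = -28815*(-1/(25 - 60)) = -28815/((-1*(-35))) = -28815/35 = -28815*1/35 = -5763/7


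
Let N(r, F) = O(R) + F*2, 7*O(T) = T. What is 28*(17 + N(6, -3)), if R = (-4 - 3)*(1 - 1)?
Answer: 308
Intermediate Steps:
R = 0 (R = -7*0 = 0)
O(T) = T/7
N(r, F) = 2*F (N(r, F) = (⅐)*0 + F*2 = 0 + 2*F = 2*F)
28*(17 + N(6, -3)) = 28*(17 + 2*(-3)) = 28*(17 - 6) = 28*11 = 308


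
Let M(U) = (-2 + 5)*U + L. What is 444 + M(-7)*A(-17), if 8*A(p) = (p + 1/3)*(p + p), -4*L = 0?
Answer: -2087/2 ≈ -1043.5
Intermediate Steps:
L = 0 (L = -1/4*0 = 0)
M(U) = 3*U (M(U) = (-2 + 5)*U + 0 = 3*U + 0 = 3*U)
A(p) = p*(1/3 + p)/4 (A(p) = ((p + 1/3)*(p + p))/8 = ((p + 1/3)*(2*p))/8 = ((1/3 + p)*(2*p))/8 = (2*p*(1/3 + p))/8 = p*(1/3 + p)/4)
444 + M(-7)*A(-17) = 444 + (3*(-7))*((1/12)*(-17)*(1 + 3*(-17))) = 444 - 7*(-17)*(1 - 51)/4 = 444 - 7*(-17)*(-50)/4 = 444 - 21*425/6 = 444 - 2975/2 = -2087/2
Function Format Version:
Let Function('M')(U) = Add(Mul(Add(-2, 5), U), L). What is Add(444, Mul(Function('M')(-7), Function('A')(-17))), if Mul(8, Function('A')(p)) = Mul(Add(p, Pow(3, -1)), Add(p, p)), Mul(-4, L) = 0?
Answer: Rational(-2087, 2) ≈ -1043.5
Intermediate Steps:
L = 0 (L = Mul(Rational(-1, 4), 0) = 0)
Function('M')(U) = Mul(3, U) (Function('M')(U) = Add(Mul(Add(-2, 5), U), 0) = Add(Mul(3, U), 0) = Mul(3, U))
Function('A')(p) = Mul(Rational(1, 4), p, Add(Rational(1, 3), p)) (Function('A')(p) = Mul(Rational(1, 8), Mul(Add(p, Pow(3, -1)), Add(p, p))) = Mul(Rational(1, 8), Mul(Add(p, Rational(1, 3)), Mul(2, p))) = Mul(Rational(1, 8), Mul(Add(Rational(1, 3), p), Mul(2, p))) = Mul(Rational(1, 8), Mul(2, p, Add(Rational(1, 3), p))) = Mul(Rational(1, 4), p, Add(Rational(1, 3), p)))
Add(444, Mul(Function('M')(-7), Function('A')(-17))) = Add(444, Mul(Mul(3, -7), Mul(Rational(1, 12), -17, Add(1, Mul(3, -17))))) = Add(444, Mul(-21, Mul(Rational(1, 12), -17, Add(1, -51)))) = Add(444, Mul(-21, Mul(Rational(1, 12), -17, -50))) = Add(444, Mul(-21, Rational(425, 6))) = Add(444, Rational(-2975, 2)) = Rational(-2087, 2)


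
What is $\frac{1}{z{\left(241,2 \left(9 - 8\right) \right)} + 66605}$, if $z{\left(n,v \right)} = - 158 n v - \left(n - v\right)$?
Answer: $- \frac{1}{9790} \approx -0.00010215$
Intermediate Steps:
$z{\left(n,v \right)} = v - n - 158 n v$ ($z{\left(n,v \right)} = - 158 n v - \left(n - v\right) = v - n - 158 n v$)
$\frac{1}{z{\left(241,2 \left(9 - 8\right) \right)} + 66605} = \frac{1}{\left(2 \left(9 - 8\right) - 241 - 38078 \cdot 2 \left(9 - 8\right)\right) + 66605} = \frac{1}{\left(2 \cdot 1 - 241 - 38078 \cdot 2 \cdot 1\right) + 66605} = \frac{1}{\left(2 - 241 - 38078 \cdot 2\right) + 66605} = \frac{1}{\left(2 - 241 - 76156\right) + 66605} = \frac{1}{-76395 + 66605} = \frac{1}{-9790} = - \frac{1}{9790}$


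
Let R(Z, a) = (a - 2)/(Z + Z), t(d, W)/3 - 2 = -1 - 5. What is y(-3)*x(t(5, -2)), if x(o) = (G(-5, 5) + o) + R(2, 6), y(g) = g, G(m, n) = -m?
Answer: 18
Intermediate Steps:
t(d, W) = -12 (t(d, W) = 6 + 3*(-1 - 5) = 6 + 3*(-6) = 6 - 18 = -12)
R(Z, a) = (-2 + a)/(2*Z) (R(Z, a) = (-2 + a)/((2*Z)) = (-2 + a)*(1/(2*Z)) = (-2 + a)/(2*Z))
x(o) = 6 + o (x(o) = (-1*(-5) + o) + (1/2)*(-2 + 6)/2 = (5 + o) + (1/2)*(1/2)*4 = (5 + o) + 1 = 6 + o)
y(-3)*x(t(5, -2)) = -3*(6 - 12) = -3*(-6) = 18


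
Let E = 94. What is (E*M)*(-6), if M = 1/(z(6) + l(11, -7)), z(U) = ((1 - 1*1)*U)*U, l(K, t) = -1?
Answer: 564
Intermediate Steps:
z(U) = 0 (z(U) = ((1 - 1)*U)*U = (0*U)*U = 0*U = 0)
M = -1 (M = 1/(0 - 1) = 1/(-1) = -1)
(E*M)*(-6) = (94*(-1))*(-6) = -94*(-6) = 564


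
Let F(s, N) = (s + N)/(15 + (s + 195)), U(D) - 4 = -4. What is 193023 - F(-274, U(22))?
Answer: 6176599/32 ≈ 1.9302e+5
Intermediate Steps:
U(D) = 0 (U(D) = 4 - 4 = 0)
F(s, N) = (N + s)/(210 + s) (F(s, N) = (N + s)/(15 + (195 + s)) = (N + s)/(210 + s))
193023 - F(-274, U(22)) = 193023 - (0 - 274)/(210 - 274) = 193023 - (-274)/(-64) = 193023 - (-1)*(-274)/64 = 193023 - 1*137/32 = 193023 - 137/32 = 6176599/32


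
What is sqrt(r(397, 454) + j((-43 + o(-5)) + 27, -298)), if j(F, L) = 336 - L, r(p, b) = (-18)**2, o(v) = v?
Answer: sqrt(958) ≈ 30.952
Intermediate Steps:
r(p, b) = 324
sqrt(r(397, 454) + j((-43 + o(-5)) + 27, -298)) = sqrt(324 + (336 - 1*(-298))) = sqrt(324 + (336 + 298)) = sqrt(324 + 634) = sqrt(958)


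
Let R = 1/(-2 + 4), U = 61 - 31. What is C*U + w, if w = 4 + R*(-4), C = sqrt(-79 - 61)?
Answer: 2 + 60*I*sqrt(35) ≈ 2.0 + 354.96*I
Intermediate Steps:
U = 30
C = 2*I*sqrt(35) (C = sqrt(-140) = 2*I*sqrt(35) ≈ 11.832*I)
R = 1/2 ≈ 0.50000
w = 2 (w = 4 + (1/2)*(-4) = 4 - 2 = 2)
C*U + w = (2*I*sqrt(35))*30 + 2 = 60*I*sqrt(35) + 2 = 2 + 60*I*sqrt(35)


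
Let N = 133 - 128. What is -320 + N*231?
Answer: 835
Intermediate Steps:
N = 5
-320 + N*231 = -320 + 5*231 = -320 + 1155 = 835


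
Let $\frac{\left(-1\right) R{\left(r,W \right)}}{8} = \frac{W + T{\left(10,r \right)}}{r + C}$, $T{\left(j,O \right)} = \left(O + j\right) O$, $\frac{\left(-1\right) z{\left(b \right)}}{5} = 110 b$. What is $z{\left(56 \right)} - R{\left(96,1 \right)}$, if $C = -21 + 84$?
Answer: $- \frac{4815784}{159} \approx -30288.0$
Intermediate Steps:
$z{\left(b \right)} = - 550 b$ ($z{\left(b \right)} = - 5 \cdot 110 b = - 550 b$)
$T{\left(j,O \right)} = O \left(O + j\right)$
$C = 63$
$R{\left(r,W \right)} = - \frac{8 \left(W + r \left(10 + r\right)\right)}{63 + r}$ ($R{\left(r,W \right)} = - 8 \frac{W + r \left(r + 10\right)}{r + 63} = - 8 \frac{W + r \left(10 + r\right)}{63 + r} = - \frac{8 \left(W + r \left(10 + r\right)\right)}{63 + r}$)
$z{\left(56 \right)} - R{\left(96,1 \right)} = \left(-550\right) 56 - \frac{8 \left(\left(-1\right) 1 - 96 \left(10 + 96\right)\right)}{63 + 96} = -30800 - \frac{8 \left(-1 - 96 \cdot 106\right)}{159} = -30800 - 8 \cdot \frac{1}{159} \left(-1 - 10176\right) = -30800 - 8 \cdot \frac{1}{159} \left(-10177\right) = -30800 - - \frac{81416}{159} = -30800 + \frac{81416}{159} = - \frac{4815784}{159}$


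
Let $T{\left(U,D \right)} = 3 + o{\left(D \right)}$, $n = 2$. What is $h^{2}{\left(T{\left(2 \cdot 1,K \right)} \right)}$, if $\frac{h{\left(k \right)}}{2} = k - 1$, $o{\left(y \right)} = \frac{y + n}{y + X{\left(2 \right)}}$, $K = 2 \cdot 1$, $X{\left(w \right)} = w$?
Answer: $36$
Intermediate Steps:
$K = 2$
$o{\left(y \right)} = 1$ ($o{\left(y \right)} = \frac{y + 2}{y + 2} = \frac{2 + y}{2 + y} = 1$)
$T{\left(U,D \right)} = 4$ ($T{\left(U,D \right)} = 3 + 1 = 4$)
$h{\left(k \right)} = -2 + 2 k$ ($h{\left(k \right)} = 2 \left(k - 1\right) = 2 \left(-1 + k\right) = -2 + 2 k$)
$h^{2}{\left(T{\left(2 \cdot 1,K \right)} \right)} = \left(-2 + 2 \cdot 4\right)^{2} = \left(-2 + 8\right)^{2} = 6^{2} = 36$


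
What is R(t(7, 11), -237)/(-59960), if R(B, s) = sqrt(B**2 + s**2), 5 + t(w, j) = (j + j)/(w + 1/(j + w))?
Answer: -sqrt(906006922)/7614920 ≈ -0.0039528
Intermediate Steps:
t(w, j) = -5 + 2*j/(w + 1/(j + w)) (t(w, j) = -5 + (j + j)/(w + 1/(j + w)) = -5 + (2*j)/(w + 1/(j + w)) = -5 + 2*j/(w + 1/(j + w)))
R(t(7, 11), -237)/(-59960) = sqrt(((-5 - 5*7**2 + 2*11**2 - 3*11*7)/(1 + 7**2 + 11*7))**2 + (-237)**2)/(-59960) = sqrt(((-5 - 5*49 + 2*121 - 231)/(1 + 49 + 77))**2 + 56169)*(-1/59960) = sqrt(((-5 - 245 + 242 - 231)/127)**2 + 56169)*(-1/59960) = sqrt(((1/127)*(-239))**2 + 56169)*(-1/59960) = sqrt((-239/127)**2 + 56169)*(-1/59960) = sqrt(57121/16129 + 56169)*(-1/59960) = sqrt(906006922/16129)*(-1/59960) = (sqrt(906006922)/127)*(-1/59960) = -sqrt(906006922)/7614920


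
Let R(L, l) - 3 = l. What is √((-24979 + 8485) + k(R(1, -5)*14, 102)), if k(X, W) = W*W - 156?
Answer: 3*I*√694 ≈ 79.032*I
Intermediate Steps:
R(L, l) = 3 + l
k(X, W) = -156 + W² (k(X, W) = W² - 156 = -156 + W²)
√((-24979 + 8485) + k(R(1, -5)*14, 102)) = √((-24979 + 8485) + (-156 + 102²)) = √(-16494 + (-156 + 10404)) = √(-16494 + 10248) = √(-6246) = 3*I*√694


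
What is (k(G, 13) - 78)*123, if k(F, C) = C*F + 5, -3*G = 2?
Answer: -10045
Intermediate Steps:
G = -⅔ (G = -⅓*2 = -⅔ ≈ -0.66667)
k(F, C) = 5 + C*F
(k(G, 13) - 78)*123 = ((5 + 13*(-⅔)) - 78)*123 = ((5 - 26/3) - 78)*123 = (-11/3 - 78)*123 = -245/3*123 = -10045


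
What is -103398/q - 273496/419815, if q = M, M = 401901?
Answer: -3006398966/3308315065 ≈ -0.90874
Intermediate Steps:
q = 401901
-103398/q - 273496/419815 = -103398/401901 - 273496/419815 = -103398*1/401901 - 273496*1/419815 = -34466/133967 - 16088/24695 = -3006398966/3308315065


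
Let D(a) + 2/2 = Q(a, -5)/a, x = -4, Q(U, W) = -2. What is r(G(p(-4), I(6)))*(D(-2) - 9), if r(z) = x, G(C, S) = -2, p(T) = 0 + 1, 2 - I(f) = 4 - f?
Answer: 36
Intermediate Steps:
I(f) = -2 + f (I(f) = 2 - (4 - f) = 2 + (-4 + f) = -2 + f)
p(T) = 1
r(z) = -4
D(a) = -1 - 2/a
r(G(p(-4), I(6)))*(D(-2) - 9) = -4*((-2 - 1*(-2))/(-2) - 9) = -4*(-(-2 + 2)/2 - 9) = -4*(-½*0 - 9) = -4*(0 - 9) = -4*(-9) = 36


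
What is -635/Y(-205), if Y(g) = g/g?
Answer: -635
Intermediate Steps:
Y(g) = 1
-635/Y(-205) = -635/1 = -635*1 = -635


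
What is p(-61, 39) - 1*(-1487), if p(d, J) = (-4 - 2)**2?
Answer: 1523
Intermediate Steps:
p(d, J) = 36 (p(d, J) = (-6)**2 = 36)
p(-61, 39) - 1*(-1487) = 36 - 1*(-1487) = 36 + 1487 = 1523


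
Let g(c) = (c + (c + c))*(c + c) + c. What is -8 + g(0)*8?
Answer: -8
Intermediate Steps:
g(c) = c + 6*c**2 (g(c) = (c + 2*c)*(2*c) + c = (3*c)*(2*c) + c = 6*c**2 + c = c + 6*c**2)
-8 + g(0)*8 = -8 + (0*(1 + 6*0))*8 = -8 + (0*(1 + 0))*8 = -8 + (0*1)*8 = -8 + 0*8 = -8 + 0 = -8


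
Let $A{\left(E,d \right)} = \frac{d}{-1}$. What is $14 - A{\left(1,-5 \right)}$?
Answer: $9$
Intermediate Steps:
$A{\left(E,d \right)} = - d$ ($A{\left(E,d \right)} = d \left(-1\right) = - d$)
$14 - A{\left(1,-5 \right)} = 14 - \left(-1\right) \left(-5\right) = 14 - 5 = 9$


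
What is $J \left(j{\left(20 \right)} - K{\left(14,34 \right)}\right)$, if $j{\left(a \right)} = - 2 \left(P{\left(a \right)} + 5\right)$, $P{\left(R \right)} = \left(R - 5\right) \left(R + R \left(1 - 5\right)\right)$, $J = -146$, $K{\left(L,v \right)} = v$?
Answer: $-256376$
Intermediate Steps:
$P{\left(R \right)} = - 3 R \left(-5 + R\right)$ ($P{\left(R \right)} = \left(-5 + R\right) \left(R + R \left(-4\right)\right) = \left(-5 + R\right) \left(R - 4 R\right) = \left(-5 + R\right) \left(- 3 R\right) = - 3 R \left(-5 + R\right)$)
$j{\left(a \right)} = -10 - 6 a \left(5 - a\right)$ ($j{\left(a \right)} = - 2 \left(3 a \left(5 - a\right) + 5\right) = - 2 \left(5 + 3 a \left(5 - a\right)\right) = -10 - 6 a \left(5 - a\right)$)
$J \left(j{\left(20 \right)} - K{\left(14,34 \right)}\right) = - 146 \left(\left(-10 + 6 \cdot 20 \left(-5 + 20\right)\right) - 34\right) = - 146 \left(\left(-10 + 6 \cdot 20 \cdot 15\right) - 34\right) = - 146 \left(\left(-10 + 1800\right) - 34\right) = - 146 \left(1790 - 34\right) = \left(-146\right) 1756 = -256376$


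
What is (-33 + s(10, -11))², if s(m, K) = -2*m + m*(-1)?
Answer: 3969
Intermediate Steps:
s(m, K) = -3*m (s(m, K) = -2*m - m = -3*m)
(-33 + s(10, -11))² = (-33 - 3*10)² = (-33 - 30)² = (-63)² = 3969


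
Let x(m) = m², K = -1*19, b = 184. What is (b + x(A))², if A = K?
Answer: 297025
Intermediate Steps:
K = -19
A = -19
(b + x(A))² = (184 + (-19)²)² = (184 + 361)² = 545² = 297025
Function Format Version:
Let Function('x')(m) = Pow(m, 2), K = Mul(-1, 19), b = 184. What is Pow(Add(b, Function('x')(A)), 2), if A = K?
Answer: 297025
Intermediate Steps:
K = -19
A = -19
Pow(Add(b, Function('x')(A)), 2) = Pow(Add(184, Pow(-19, 2)), 2) = Pow(Add(184, 361), 2) = Pow(545, 2) = 297025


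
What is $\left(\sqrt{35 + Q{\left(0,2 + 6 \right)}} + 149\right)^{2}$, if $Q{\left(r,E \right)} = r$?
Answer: $\left(149 + \sqrt{35}\right)^{2} \approx 23999.0$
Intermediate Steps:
$\left(\sqrt{35 + Q{\left(0,2 + 6 \right)}} + 149\right)^{2} = \left(\sqrt{35 + 0} + 149\right)^{2} = \left(\sqrt{35} + 149\right)^{2} = \left(149 + \sqrt{35}\right)^{2}$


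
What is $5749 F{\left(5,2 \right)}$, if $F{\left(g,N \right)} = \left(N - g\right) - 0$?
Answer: $-17247$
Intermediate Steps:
$F{\left(g,N \right)} = N - g$ ($F{\left(g,N \right)} = \left(N - g\right) + 0 = N - g$)
$5749 F{\left(5,2 \right)} = 5749 \left(2 - 5\right) = 5749 \left(-3\right) = -17247$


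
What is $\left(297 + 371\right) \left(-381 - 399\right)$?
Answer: $-521040$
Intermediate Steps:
$\left(297 + 371\right) \left(-381 - 399\right) = 668 \left(-780\right) = -521040$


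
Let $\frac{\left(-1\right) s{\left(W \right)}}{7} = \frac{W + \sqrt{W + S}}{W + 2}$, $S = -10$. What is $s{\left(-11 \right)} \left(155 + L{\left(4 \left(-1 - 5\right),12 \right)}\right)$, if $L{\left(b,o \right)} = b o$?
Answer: $\frac{10241}{9} - \frac{931 i \sqrt{21}}{9} \approx 1137.9 - 474.04 i$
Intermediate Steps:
$s{\left(W \right)} = - \frac{7 \left(W + \sqrt{-10 + W}\right)}{2 + W}$ ($s{\left(W \right)} = - 7 \frac{W + \sqrt{W - 10}}{W + 2} = - 7 \frac{W + \sqrt{-10 + W}}{2 + W} = - \frac{7 \left(W + \sqrt{-10 + W}\right)}{2 + W}$)
$s{\left(-11 \right)} \left(155 + L{\left(4 \left(-1 - 5\right),12 \right)}\right) = \frac{7 \left(\left(-1\right) \left(-11\right) - \sqrt{-10 - 11}\right)}{2 - 11} \left(155 + 4 \left(-1 - 5\right) 12\right) = \frac{7 \left(11 - \sqrt{-21}\right)}{-9} \left(155 + 4 \left(-6\right) 12\right) = 7 \left(- \frac{1}{9}\right) \left(11 - i \sqrt{21}\right) \left(155 - 288\right) = \left(- \frac{77}{9} + \frac{7 i \sqrt{21}}{9}\right) \left(-133\right) = \frac{10241}{9} - \frac{931 i \sqrt{21}}{9}$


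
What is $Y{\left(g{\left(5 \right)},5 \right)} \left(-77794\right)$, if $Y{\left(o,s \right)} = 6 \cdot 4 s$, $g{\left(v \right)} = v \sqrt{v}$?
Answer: $-9335280$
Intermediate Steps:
$g{\left(v \right)} = v^{\frac{3}{2}}$
$Y{\left(o,s \right)} = 24 s$
$Y{\left(g{\left(5 \right)},5 \right)} \left(-77794\right) = 24 \cdot 5 \left(-77794\right) = 120 \left(-77794\right) = -9335280$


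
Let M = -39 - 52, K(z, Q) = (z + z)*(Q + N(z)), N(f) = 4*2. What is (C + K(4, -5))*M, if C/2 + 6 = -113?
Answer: 19474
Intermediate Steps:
N(f) = 8
C = -238 (C = -12 + 2*(-113) = -12 - 226 = -238)
K(z, Q) = 2*z*(8 + Q) (K(z, Q) = (z + z)*(Q + 8) = (2*z)*(8 + Q) = 2*z*(8 + Q))
M = -91
(C + K(4, -5))*M = (-238 + 2*4*(8 - 5))*(-91) = (-238 + 2*4*3)*(-91) = (-238 + 24)*(-91) = -214*(-91) = 19474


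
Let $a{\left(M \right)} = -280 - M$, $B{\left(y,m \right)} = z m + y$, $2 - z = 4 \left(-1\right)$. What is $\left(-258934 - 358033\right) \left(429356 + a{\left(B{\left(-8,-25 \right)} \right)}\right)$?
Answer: $-264823213278$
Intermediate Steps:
$z = 6$ ($z = 2 - 4 \left(-1\right) = 2 - -4 = 2 + 4 = 6$)
$B{\left(y,m \right)} = y + 6 m$ ($B{\left(y,m \right)} = 6 m + y = y + 6 m$)
$\left(-258934 - 358033\right) \left(429356 + a{\left(B{\left(-8,-25 \right)} \right)}\right) = \left(-258934 - 358033\right) \left(429356 - \left(272 - 150\right)\right) = - 616967 \left(429356 - 122\right) = \left(-616967\right) 429234 = -264823213278$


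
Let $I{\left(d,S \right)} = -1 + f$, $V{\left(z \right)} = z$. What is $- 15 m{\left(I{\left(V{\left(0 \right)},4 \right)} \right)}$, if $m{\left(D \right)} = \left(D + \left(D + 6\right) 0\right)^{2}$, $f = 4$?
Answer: $-135$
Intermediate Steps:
$I{\left(d,S \right)} = 3$ ($I{\left(d,S \right)} = -1 + 4 = 3$)
$m{\left(D \right)} = D^{2}$ ($m{\left(D \right)} = \left(D + \left(6 + D\right) 0\right)^{2} = \left(D + 0\right)^{2} = D^{2}$)
$- 15 m{\left(I{\left(V{\left(0 \right)},4 \right)} \right)} = - 15 \cdot 3^{2} = \left(-15\right) 9 = -135$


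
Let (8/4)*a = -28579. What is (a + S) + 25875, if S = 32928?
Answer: 89027/2 ≈ 44514.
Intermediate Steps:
a = -28579/2 (a = (1/2)*(-28579) = -28579/2 ≈ -14290.)
(a + S) + 25875 = (-28579/2 + 32928) + 25875 = 37277/2 + 25875 = 89027/2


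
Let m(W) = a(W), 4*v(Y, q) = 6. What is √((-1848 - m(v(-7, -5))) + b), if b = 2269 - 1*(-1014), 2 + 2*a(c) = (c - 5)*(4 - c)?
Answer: √23046/4 ≈ 37.952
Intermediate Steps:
a(c) = -1 + (-5 + c)*(4 - c)/2 (a(c) = -1 + ((c - 5)*(4 - c))/2 = -1 + ((-5 + c)*(4 - c))/2 = -1 + (-5 + c)*(4 - c)/2)
v(Y, q) = 3/2 (v(Y, q) = (¼)*6 = 3/2)
m(W) = -11 - W²/2 + 9*W/2
b = 3283 (b = 2269 + 1014 = 3283)
√((-1848 - m(v(-7, -5))) + b) = √((-1848 - (-11 - (3/2)²/2 + (9/2)*(3/2))) + 3283) = √((-1848 - (-11 - ½*9/4 + 27/4)) + 3283) = √((-1848 - (-11 - 9/8 + 27/4)) + 3283) = √((-1848 - 1*(-43/8)) + 3283) = √((-1848 + 43/8) + 3283) = √(-14741/8 + 3283) = √(11523/8) = √23046/4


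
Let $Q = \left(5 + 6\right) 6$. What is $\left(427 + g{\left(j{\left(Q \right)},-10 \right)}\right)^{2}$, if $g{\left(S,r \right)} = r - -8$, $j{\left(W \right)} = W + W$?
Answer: $180625$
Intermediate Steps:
$Q = 66$ ($Q = 11 \cdot 6 = 66$)
$j{\left(W \right)} = 2 W$
$g{\left(S,r \right)} = 8 + r$ ($g{\left(S,r \right)} = r + 8 = 8 + r$)
$\left(427 + g{\left(j{\left(Q \right)},-10 \right)}\right)^{2} = \left(427 + \left(8 - 10\right)\right)^{2} = \left(427 - 2\right)^{2} = 425^{2} = 180625$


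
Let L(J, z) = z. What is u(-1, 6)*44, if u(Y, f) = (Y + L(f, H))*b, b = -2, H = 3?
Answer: -176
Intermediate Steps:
u(Y, f) = -6 - 2*Y (u(Y, f) = (Y + 3)*(-2) = (3 + Y)*(-2) = -6 - 2*Y)
u(-1, 6)*44 = (-6 - 2*(-1))*44 = (-6 + 2)*44 = -4*44 = -176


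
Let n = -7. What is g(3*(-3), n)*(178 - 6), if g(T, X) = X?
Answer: -1204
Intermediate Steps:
g(3*(-3), n)*(178 - 6) = -7*(178 - 6) = -7*172 = -1204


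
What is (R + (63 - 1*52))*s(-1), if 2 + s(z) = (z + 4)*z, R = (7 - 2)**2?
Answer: -180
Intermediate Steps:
R = 25 (R = 5**2 = 25)
s(z) = -2 + z*(4 + z) (s(z) = -2 + (z + 4)*z = -2 + (4 + z)*z = -2 + z*(4 + z))
(R + (63 - 1*52))*s(-1) = (25 + (63 - 1*52))*(-2 + (-1)**2 + 4*(-1)) = (25 + (63 - 52))*(-2 + 1 - 4) = (25 + 11)*(-5) = 36*(-5) = -180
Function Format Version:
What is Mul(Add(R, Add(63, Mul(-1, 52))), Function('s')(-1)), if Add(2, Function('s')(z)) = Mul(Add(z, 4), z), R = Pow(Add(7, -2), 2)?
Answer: -180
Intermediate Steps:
R = 25 (R = Pow(5, 2) = 25)
Function('s')(z) = Add(-2, Mul(z, Add(4, z))) (Function('s')(z) = Add(-2, Mul(Add(z, 4), z)) = Add(-2, Mul(Add(4, z), z)) = Add(-2, Mul(z, Add(4, z))))
Mul(Add(R, Add(63, Mul(-1, 52))), Function('s')(-1)) = Mul(Add(25, Add(63, Mul(-1, 52))), Add(-2, Pow(-1, 2), Mul(4, -1))) = Mul(Add(25, Add(63, -52)), Add(-2, 1, -4)) = Mul(Add(25, 11), -5) = Mul(36, -5) = -180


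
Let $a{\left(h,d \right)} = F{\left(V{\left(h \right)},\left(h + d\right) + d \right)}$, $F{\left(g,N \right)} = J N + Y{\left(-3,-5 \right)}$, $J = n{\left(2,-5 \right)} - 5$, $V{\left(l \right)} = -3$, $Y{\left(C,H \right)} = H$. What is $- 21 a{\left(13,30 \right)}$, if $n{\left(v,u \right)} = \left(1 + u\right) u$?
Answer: $-22890$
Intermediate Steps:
$n{\left(v,u \right)} = u \left(1 + u\right)$
$J = 15$ ($J = - 5 \left(1 - 5\right) - 5 = \left(-5\right) \left(-4\right) - 5 = 20 - 5 = 15$)
$F{\left(g,N \right)} = -5 + 15 N$ ($F{\left(g,N \right)} = 15 N - 5 = -5 + 15 N$)
$a{\left(h,d \right)} = -5 + 15 h + 30 d$ ($a{\left(h,d \right)} = -5 + 15 \left(\left(h + d\right) + d\right) = -5 + 15 \left(\left(d + h\right) + d\right) = -5 + 15 \left(h + 2 d\right) = -5 + \left(15 h + 30 d\right) = -5 + 15 h + 30 d$)
$- 21 a{\left(13,30 \right)} = - 21 \left(-5 + 15 \cdot 13 + 30 \cdot 30\right) = - 21 \left(-5 + 195 + 900\right) = \left(-21\right) 1090 = -22890$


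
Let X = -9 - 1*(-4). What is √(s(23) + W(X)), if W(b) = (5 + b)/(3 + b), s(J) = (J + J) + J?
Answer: √69 ≈ 8.3066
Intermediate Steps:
X = -5 (X = -9 + 4 = -5)
s(J) = 3*J (s(J) = 2*J + J = 3*J)
W(b) = (5 + b)/(3 + b)
√(s(23) + W(X)) = √(3*23 + (5 - 5)/(3 - 5)) = √(69 + 0/(-2)) = √(69 - ½*0) = √(69 + 0) = √69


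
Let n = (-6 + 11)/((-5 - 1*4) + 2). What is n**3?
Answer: -125/343 ≈ -0.36443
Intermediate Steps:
n = -5/7 (n = 5/((-5 - 4) + 2) = 5/(-9 + 2) = 5/(-7) = 5*(-1/7) = -5/7 ≈ -0.71429)
n**3 = (-5/7)**3 = -125/343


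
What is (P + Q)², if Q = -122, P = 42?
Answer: 6400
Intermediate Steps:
(P + Q)² = (42 - 122)² = (-80)² = 6400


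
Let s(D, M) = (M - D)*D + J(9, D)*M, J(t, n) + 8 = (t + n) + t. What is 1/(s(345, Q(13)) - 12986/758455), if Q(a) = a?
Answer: -758455/83373178861 ≈ -9.0971e-6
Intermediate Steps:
J(t, n) = -8 + n + 2*t (J(t, n) = -8 + ((t + n) + t) = -8 + ((n + t) + t) = -8 + (n + 2*t) = -8 + n + 2*t)
s(D, M) = D*(M - D) + M*(10 + D) (s(D, M) = (M - D)*D + (-8 + D + 2*9)*M = D*(M - D) + (-8 + D + 18)*M = D*(M - D) + (10 + D)*M = D*(M - D) + M*(10 + D))
1/(s(345, Q(13)) - 12986/758455) = 1/((-1*345² + 345*13 + 13*(10 + 345)) - 12986/758455) = 1/((-1*119025 + 4485 + 13*355) - 12986*1/758455) = 1/((-119025 + 4485 + 4615) - 12986/758455) = 1/(-109925 - 12986/758455) = 1/(-83373178861/758455) = -758455/83373178861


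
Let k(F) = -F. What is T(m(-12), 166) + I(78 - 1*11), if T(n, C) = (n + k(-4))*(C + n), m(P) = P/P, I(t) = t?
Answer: 902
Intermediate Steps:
m(P) = 1
T(n, C) = (4 + n)*(C + n) (T(n, C) = (n - 1*(-4))*(C + n) = (n + 4)*(C + n) = (4 + n)*(C + n))
T(m(-12), 166) + I(78 - 1*11) = (1² + 4*166 + 4*1 + 166*1) + (78 - 1*11) = (1 + 664 + 4 + 166) + (78 - 11) = 835 + 67 = 902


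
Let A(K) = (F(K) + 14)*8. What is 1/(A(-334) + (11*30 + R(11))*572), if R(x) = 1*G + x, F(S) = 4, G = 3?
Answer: 1/196912 ≈ 5.0784e-6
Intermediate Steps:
R(x) = 3 + x (R(x) = 1*3 + x = 3 + x)
A(K) = 144 (A(K) = (4 + 14)*8 = 18*8 = 144)
1/(A(-334) + (11*30 + R(11))*572) = 1/(144 + (11*30 + (3 + 11))*572) = 1/(144 + (330 + 14)*572) = 1/(144 + 344*572) = 1/(144 + 196768) = 1/196912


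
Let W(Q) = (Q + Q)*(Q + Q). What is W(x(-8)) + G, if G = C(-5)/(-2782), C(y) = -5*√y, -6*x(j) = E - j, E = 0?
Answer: 64/9 + 5*I*√5/2782 ≈ 7.1111 + 0.0040188*I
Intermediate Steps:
x(j) = j/6 (x(j) = -(0 - j)/6 = -(-1)*j/6 = j/6)
G = 5*I*√5/2782 (G = -5*I*√5/(-2782) = -5*I*√5*(-1/2782) = 5*I*√5/2782 ≈ 0.0040188*I)
W(Q) = 4*Q² (W(Q) = (2*Q)*(2*Q) = 4*Q²)
W(x(-8)) + G = 4*((⅙)*(-8))² + 5*I*√5/2782 = 4*(-4/3)² + 5*I*√5/2782 = 4*(16/9) + 5*I*√5/2782 = 64/9 + 5*I*√5/2782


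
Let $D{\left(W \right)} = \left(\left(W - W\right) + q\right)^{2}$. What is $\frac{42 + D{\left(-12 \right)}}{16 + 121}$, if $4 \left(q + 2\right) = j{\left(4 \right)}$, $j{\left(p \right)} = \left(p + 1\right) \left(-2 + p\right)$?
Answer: $\frac{169}{548} \approx 0.30839$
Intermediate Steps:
$j{\left(p \right)} = \left(1 + p\right) \left(-2 + p\right)$
$q = \frac{1}{2}$ ($q = -2 + \frac{-2 + 4^{2} - 4}{4} = -2 + \frac{-2 + 16 - 4}{4} = -2 + \frac{1}{4} \cdot 10 = -2 + \frac{5}{2} = \frac{1}{2} \approx 0.5$)
$D{\left(W \right)} = \frac{1}{4}$ ($D{\left(W \right)} = \left(\left(W - W\right) + \frac{1}{2}\right)^{2} = \left(0 + \frac{1}{2}\right)^{2} = \left(\frac{1}{2}\right)^{2} = \frac{1}{4}$)
$\frac{42 + D{\left(-12 \right)}}{16 + 121} = \frac{42 + \frac{1}{4}}{16 + 121} = \frac{1}{137} \cdot \frac{169}{4} = \frac{169}{548}$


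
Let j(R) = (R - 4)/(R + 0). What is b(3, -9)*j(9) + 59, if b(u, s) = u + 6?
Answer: 64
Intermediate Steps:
b(u, s) = 6 + u
j(R) = (-4 + R)/R
b(3, -9)*j(9) + 59 = (6 + 3)*((-4 + 9)/9) + 59 = 9*((1/9)*5) + 59 = 9*(5/9) + 59 = 5 + 59 = 64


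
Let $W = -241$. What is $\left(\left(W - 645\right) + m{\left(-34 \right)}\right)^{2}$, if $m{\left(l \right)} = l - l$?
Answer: $784996$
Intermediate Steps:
$m{\left(l \right)} = 0$
$\left(\left(W - 645\right) + m{\left(-34 \right)}\right)^{2} = \left(\left(-241 - 645\right) + 0\right)^{2} = \left(-886 + 0\right)^{2} = \left(-886\right)^{2} = 784996$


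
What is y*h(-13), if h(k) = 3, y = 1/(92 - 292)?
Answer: -3/200 ≈ -0.015000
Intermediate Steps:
y = -1/200 (y = 1/(-200) = -1/200 ≈ -0.0050000)
y*h(-13) = -1/200*3 = -3/200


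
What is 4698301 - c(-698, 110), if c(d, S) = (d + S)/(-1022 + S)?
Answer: 357070827/76 ≈ 4.6983e+6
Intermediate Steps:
c(d, S) = (S + d)/(-1022 + S)
4698301 - c(-698, 110) = 4698301 - (110 - 698)/(-1022 + 110) = 4698301 - (-588)/(-912) = 4698301 - (-1)*(-588)/912 = 4698301 - 1*49/76 = 4698301 - 49/76 = 357070827/76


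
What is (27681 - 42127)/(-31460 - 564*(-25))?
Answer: 233/280 ≈ 0.83214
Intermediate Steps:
(27681 - 42127)/(-31460 - 564*(-25)) = -14446/(-31460 + 14100) = -14446/(-17360) = -14446*(-1/17360) = 233/280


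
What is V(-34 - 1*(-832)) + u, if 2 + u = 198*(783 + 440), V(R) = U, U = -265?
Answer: 241887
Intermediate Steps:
V(R) = -265
u = 242152 (u = -2 + 198*(783 + 440) = -2 + 198*1223 = -2 + 242154 = 242152)
V(-34 - 1*(-832)) + u = -265 + 242152 = 241887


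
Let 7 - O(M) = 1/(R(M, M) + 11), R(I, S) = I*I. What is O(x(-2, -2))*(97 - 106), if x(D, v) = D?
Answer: -312/5 ≈ -62.400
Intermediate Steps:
R(I, S) = I²
O(M) = 7 - 1/(11 + M²) (O(M) = 7 - 1/(M² + 11) = 7 - 1/(11 + M²))
O(x(-2, -2))*(97 - 106) = ((76 + 7*(-2)²)/(11 + (-2)²))*(97 - 106) = ((76 + 7*4)/(11 + 4))*(-9) = ((76 + 28)/15)*(-9) = ((1/15)*104)*(-9) = (104/15)*(-9) = -312/5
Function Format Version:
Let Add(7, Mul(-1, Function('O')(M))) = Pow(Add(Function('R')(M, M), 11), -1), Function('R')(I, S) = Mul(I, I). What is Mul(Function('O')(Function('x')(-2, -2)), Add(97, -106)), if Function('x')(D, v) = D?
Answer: Rational(-312, 5) ≈ -62.400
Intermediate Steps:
Function('R')(I, S) = Pow(I, 2)
Function('O')(M) = Add(7, Mul(-1, Pow(Add(11, Pow(M, 2)), -1))) (Function('O')(M) = Add(7, Mul(-1, Pow(Add(Pow(M, 2), 11), -1))) = Add(7, Mul(-1, Pow(Add(11, Pow(M, 2)), -1))))
Mul(Function('O')(Function('x')(-2, -2)), Add(97, -106)) = Mul(Mul(Pow(Add(11, Pow(-2, 2)), -1), Add(76, Mul(7, Pow(-2, 2)))), Add(97, -106)) = Mul(Mul(Pow(Add(11, 4), -1), Add(76, Mul(7, 4))), -9) = Mul(Mul(Pow(15, -1), Add(76, 28)), -9) = Mul(Mul(Rational(1, 15), 104), -9) = Mul(Rational(104, 15), -9) = Rational(-312, 5)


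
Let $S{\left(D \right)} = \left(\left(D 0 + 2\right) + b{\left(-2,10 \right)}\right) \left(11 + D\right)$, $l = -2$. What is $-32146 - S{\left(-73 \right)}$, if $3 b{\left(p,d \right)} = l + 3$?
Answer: $- \frac{96004}{3} \approx -32001.0$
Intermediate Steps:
$b{\left(p,d \right)} = \frac{1}{3}$ ($b{\left(p,d \right)} = \frac{-2 + 3}{3} = \frac{1}{3} \cdot 1 = \frac{1}{3}$)
$S{\left(D \right)} = \frac{77}{3} + \frac{7 D}{3}$ ($S{\left(D \right)} = \left(\left(D 0 + 2\right) + \frac{1}{3}\right) \left(11 + D\right) = \left(\left(0 + 2\right) + \frac{1}{3}\right) \left(11 + D\right) = \left(2 + \frac{1}{3}\right) \left(11 + D\right) = \frac{7 \left(11 + D\right)}{3} = \frac{77}{3} + \frac{7 D}{3}$)
$-32146 - S{\left(-73 \right)} = -32146 - \left(\frac{77}{3} + \frac{7}{3} \left(-73\right)\right) = -32146 - \left(\frac{77}{3} - \frac{511}{3}\right) = -32146 - - \frac{434}{3} = -32146 + \frac{434}{3} = - \frac{96004}{3}$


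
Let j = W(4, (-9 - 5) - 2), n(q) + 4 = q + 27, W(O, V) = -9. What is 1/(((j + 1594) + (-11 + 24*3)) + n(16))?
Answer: 1/1685 ≈ 0.00059347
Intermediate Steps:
n(q) = 23 + q (n(q) = -4 + (q + 27) = -4 + (27 + q) = 23 + q)
j = -9
1/(((j + 1594) + (-11 + 24*3)) + n(16)) = 1/(((-9 + 1594) + (-11 + 24*3)) + (23 + 16)) = 1/((1585 + (-11 + 72)) + 39) = 1/((1585 + 61) + 39) = 1/(1646 + 39) = 1/1685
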